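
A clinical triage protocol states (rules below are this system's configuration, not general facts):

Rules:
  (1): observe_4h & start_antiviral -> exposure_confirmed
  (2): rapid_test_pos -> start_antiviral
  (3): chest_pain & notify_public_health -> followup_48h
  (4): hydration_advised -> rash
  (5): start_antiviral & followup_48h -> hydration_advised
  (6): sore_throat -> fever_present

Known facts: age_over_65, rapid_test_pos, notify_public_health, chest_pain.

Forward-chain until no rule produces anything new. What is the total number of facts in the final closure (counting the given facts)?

8

Round 1: (2) [rapid_test_pos -> start_antiviral]; (3) [chest_pain & notify_public_health -> followup_48h]. Adds start_antiviral, followup_48h.
Round 2: (5) [start_antiviral & followup_48h -> hydration_advised]. Adds hydration_advised.
Round 3: (4) [hydration_advised -> rash]. Adds rash.
Closure: {age_over_65, chest_pain, followup_48h, hydration_advised, notify_public_health, rapid_test_pos, rash, start_antiviral} — 8 facts.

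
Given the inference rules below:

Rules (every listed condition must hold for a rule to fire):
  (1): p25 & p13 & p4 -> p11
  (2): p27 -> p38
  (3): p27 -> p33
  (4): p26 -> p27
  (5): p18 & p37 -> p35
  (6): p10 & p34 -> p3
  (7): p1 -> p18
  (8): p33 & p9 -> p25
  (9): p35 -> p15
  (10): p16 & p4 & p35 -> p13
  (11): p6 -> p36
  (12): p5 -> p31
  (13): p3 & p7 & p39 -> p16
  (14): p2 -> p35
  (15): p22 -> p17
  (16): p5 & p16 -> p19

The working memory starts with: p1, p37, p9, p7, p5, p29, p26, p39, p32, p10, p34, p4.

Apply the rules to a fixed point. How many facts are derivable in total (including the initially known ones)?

25

[1] (4) [p26 -> p27]; (6) [p10 & p34 -> p3]; (7) [p1 -> p18]; (12) [p5 -> p31]. ⇒ new: p27, p3, p18, p31.
[2] (2) [p27 -> p38]; (3) [p27 -> p33]; (5) [p18 & p37 -> p35]; (13) [p3 & p7 & p39 -> p16]. ⇒ new: p38, p33, p35, p16.
[3] (8) [p33 & p9 -> p25]; (9) [p35 -> p15]; (10) [p16 & p4 & p35 -> p13]; (16) [p5 & p16 -> p19]. ⇒ new: p25, p15, p13, p19.
[4] (1) [p25 & p13 & p4 -> p11]. ⇒ new: p11.
Closure: {p1, p10, p11, p13, p15, p16, p18, p19, p25, p26, p27, p29, p3, p31, p32, p33, p34, p35, p37, p38, p39, p4, p5, p7, p9} — 25 facts.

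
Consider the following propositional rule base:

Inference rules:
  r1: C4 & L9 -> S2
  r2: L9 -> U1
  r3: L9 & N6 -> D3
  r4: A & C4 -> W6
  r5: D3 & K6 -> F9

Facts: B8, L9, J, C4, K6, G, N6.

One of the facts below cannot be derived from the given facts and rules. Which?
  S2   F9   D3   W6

Round 1 fires r1, r2, r3, giving S2, U1, D3.
Round 2 fires r5, giving F9.
Derived: F9 (round 2), D3 (round 1), S2 (round 1). W6 never appears in any round.

W6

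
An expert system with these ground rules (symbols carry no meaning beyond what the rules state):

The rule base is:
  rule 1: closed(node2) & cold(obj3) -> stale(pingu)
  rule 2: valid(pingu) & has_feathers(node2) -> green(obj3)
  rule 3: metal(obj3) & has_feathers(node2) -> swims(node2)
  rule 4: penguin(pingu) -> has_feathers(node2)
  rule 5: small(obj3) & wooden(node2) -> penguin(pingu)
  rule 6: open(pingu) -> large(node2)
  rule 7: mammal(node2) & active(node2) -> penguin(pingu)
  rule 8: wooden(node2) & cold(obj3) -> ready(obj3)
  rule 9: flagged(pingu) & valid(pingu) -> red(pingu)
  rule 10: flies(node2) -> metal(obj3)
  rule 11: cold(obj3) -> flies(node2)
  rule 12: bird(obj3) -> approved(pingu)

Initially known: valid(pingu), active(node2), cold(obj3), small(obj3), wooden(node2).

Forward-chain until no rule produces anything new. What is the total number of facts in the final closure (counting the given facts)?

[1] rule 5 [small(obj3) & wooden(node2) -> penguin(pingu)]; rule 8 [wooden(node2) & cold(obj3) -> ready(obj3)]; rule 11 [cold(obj3) -> flies(node2)]. ⇒ new: penguin(pingu), ready(obj3), flies(node2).
[2] rule 4 [penguin(pingu) -> has_feathers(node2)]; rule 10 [flies(node2) -> metal(obj3)]. ⇒ new: has_feathers(node2), metal(obj3).
[3] rule 2 [valid(pingu) & has_feathers(node2) -> green(obj3)]; rule 3 [metal(obj3) & has_feathers(node2) -> swims(node2)]. ⇒ new: green(obj3), swims(node2).
Closure: {active(node2), cold(obj3), flies(node2), green(obj3), has_feathers(node2), metal(obj3), penguin(pingu), ready(obj3), small(obj3), swims(node2), valid(pingu), wooden(node2)} — 12 facts.

12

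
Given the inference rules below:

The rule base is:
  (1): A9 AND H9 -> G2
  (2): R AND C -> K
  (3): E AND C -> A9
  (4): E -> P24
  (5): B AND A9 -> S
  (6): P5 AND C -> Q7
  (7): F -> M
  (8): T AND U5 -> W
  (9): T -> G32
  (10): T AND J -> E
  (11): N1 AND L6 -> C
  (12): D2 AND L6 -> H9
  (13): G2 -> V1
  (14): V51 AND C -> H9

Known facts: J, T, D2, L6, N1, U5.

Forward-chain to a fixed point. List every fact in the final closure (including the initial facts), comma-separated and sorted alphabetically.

[1] (8) [T AND U5 -> W]; (9) [T -> G32]; (10) [T AND J -> E]; (11) [N1 AND L6 -> C]; (12) [D2 AND L6 -> H9]. ⇒ new: W, G32, E, C, H9.
[2] (3) [E AND C -> A9]; (4) [E -> P24]. ⇒ new: A9, P24.
[3] (1) [A9 AND H9 -> G2]. ⇒ new: G2.
[4] (13) [G2 -> V1]. ⇒ new: V1.

A9, C, D2, E, G2, G32, H9, J, L6, N1, P24, T, U5, V1, W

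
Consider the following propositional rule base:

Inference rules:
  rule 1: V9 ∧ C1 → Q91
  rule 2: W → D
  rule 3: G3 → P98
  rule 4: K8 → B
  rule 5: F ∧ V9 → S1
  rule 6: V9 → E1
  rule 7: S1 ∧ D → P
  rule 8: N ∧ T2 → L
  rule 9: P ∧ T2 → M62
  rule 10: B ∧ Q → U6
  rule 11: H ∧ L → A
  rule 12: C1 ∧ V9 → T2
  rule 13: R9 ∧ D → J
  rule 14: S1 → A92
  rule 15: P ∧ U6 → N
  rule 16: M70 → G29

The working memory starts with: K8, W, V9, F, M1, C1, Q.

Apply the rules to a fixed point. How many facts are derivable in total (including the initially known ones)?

Round 1: rule 1 [V9 ∧ C1 → Q91]; rule 2 [W → D]; rule 4 [K8 → B]; rule 5 [F ∧ V9 → S1]; rule 6 [V9 → E1]; rule 12 [C1 ∧ V9 → T2]. Adds Q91, D, B, S1, E1, T2.
Round 2: rule 7 [S1 ∧ D → P]; rule 10 [B ∧ Q → U6]; rule 14 [S1 → A92]. Adds P, U6, A92.
Round 3: rule 9 [P ∧ T2 → M62]; rule 15 [P ∧ U6 → N]. Adds M62, N.
Round 4: rule 8 [N ∧ T2 → L]. Adds L.
Closure: {A92, B, C1, D, E1, F, K8, L, M1, M62, N, P, Q, Q91, S1, T2, U6, V9, W} — 19 facts.

19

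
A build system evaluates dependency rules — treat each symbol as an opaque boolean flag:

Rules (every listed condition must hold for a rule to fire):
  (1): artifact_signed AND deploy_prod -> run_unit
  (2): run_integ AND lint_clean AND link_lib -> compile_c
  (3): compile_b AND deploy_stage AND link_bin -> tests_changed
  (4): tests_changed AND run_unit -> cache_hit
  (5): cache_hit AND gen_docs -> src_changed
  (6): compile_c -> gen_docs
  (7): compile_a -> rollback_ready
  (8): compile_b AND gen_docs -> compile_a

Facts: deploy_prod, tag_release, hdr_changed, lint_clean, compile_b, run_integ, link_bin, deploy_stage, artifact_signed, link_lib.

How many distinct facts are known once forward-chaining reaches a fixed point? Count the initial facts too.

18

Round 1: (1) [artifact_signed AND deploy_prod -> run_unit]; (2) [run_integ AND lint_clean AND link_lib -> compile_c]; (3) [compile_b AND deploy_stage AND link_bin -> tests_changed]. Adds run_unit, compile_c, tests_changed.
Round 2: (4) [tests_changed AND run_unit -> cache_hit]; (6) [compile_c -> gen_docs]. Adds cache_hit, gen_docs.
Round 3: (5) [cache_hit AND gen_docs -> src_changed]; (8) [compile_b AND gen_docs -> compile_a]. Adds src_changed, compile_a.
Round 4: (7) [compile_a -> rollback_ready]. Adds rollback_ready.
Closure: {artifact_signed, cache_hit, compile_a, compile_b, compile_c, deploy_prod, deploy_stage, gen_docs, hdr_changed, link_bin, link_lib, lint_clean, rollback_ready, run_integ, run_unit, src_changed, tag_release, tests_changed} — 18 facts.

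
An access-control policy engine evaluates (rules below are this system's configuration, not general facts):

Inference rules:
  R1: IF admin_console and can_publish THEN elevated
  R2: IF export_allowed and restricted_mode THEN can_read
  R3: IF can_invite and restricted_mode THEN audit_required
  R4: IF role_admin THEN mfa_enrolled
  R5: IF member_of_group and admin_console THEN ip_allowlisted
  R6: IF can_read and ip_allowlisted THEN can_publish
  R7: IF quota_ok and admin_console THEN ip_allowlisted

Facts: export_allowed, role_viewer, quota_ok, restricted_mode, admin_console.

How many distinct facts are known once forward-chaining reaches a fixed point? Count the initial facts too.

Round 1: R2 [IF export_allowed and restricted_mode THEN can_read]; R7 [IF quota_ok and admin_console THEN ip_allowlisted]. New: can_read, ip_allowlisted.
Round 2: R6 [IF can_read and ip_allowlisted THEN can_publish]. New: can_publish.
Round 3: R1 [IF admin_console and can_publish THEN elevated]. New: elevated.
Closure: {admin_console, can_publish, can_read, elevated, export_allowed, ip_allowlisted, quota_ok, restricted_mode, role_viewer} — 9 facts.

9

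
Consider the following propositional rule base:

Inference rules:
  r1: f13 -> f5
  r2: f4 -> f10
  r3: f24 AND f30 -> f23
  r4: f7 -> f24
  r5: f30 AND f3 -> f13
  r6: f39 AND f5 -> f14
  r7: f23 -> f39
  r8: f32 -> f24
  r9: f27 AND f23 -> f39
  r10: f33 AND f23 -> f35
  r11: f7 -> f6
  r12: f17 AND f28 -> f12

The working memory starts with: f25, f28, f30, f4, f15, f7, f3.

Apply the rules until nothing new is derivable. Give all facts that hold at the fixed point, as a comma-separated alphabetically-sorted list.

f10, f13, f14, f15, f23, f24, f25, f28, f3, f30, f39, f4, f5, f6, f7

Round 1: r2 [f4 -> f10]; r4 [f7 -> f24]; r5 [f30 AND f3 -> f13]; r11 [f7 -> f6]. Adds f10, f24, f13, f6.
Round 2: r1 [f13 -> f5]; r3 [f24 AND f30 -> f23]. Adds f5, f23.
Round 3: r7 [f23 -> f39]. Adds f39.
Round 4: r6 [f39 AND f5 -> f14]. Adds f14.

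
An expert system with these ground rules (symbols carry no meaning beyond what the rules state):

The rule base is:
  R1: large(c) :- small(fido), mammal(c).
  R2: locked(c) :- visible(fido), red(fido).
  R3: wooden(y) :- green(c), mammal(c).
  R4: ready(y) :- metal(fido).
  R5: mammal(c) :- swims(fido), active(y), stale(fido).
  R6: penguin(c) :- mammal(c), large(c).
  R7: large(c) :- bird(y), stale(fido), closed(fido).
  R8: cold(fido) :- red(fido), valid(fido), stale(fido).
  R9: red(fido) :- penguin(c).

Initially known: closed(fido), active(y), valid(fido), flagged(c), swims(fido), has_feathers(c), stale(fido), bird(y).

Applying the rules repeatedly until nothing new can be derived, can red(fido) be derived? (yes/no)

yes

Round 1: R5 [mammal(c) :- swims(fido), active(y), stale(fido).]; R7 [large(c) :- bird(y), stale(fido), closed(fido).]. Adds mammal(c), large(c).
Round 2: R6 [penguin(c) :- mammal(c), large(c).]. Adds penguin(c).
Round 3: R9 [red(fido) :- penguin(c).]. Adds red(fido).
Round 4: R8 [cold(fido) :- red(fido), valid(fido), stale(fido).]. Adds cold(fido).
red(fido) appears in round 3, so it is derivable.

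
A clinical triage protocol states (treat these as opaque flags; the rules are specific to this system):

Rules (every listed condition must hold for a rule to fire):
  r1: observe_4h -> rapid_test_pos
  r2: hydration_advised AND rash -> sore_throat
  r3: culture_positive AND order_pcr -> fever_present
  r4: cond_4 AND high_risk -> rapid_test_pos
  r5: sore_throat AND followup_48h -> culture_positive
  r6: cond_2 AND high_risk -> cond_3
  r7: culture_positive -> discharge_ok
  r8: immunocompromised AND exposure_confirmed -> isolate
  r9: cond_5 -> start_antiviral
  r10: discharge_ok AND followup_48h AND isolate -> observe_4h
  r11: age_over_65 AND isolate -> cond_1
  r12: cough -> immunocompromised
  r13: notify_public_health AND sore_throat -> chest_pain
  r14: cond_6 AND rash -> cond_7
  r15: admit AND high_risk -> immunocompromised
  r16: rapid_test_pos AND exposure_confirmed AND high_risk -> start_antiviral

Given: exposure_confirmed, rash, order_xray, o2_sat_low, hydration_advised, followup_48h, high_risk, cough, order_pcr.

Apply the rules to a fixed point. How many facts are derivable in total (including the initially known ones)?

Round 1: r2 [hydration_advised AND rash -> sore_throat]; r12 [cough -> immunocompromised]. Adds sore_throat, immunocompromised.
Round 2: r5 [sore_throat AND followup_48h -> culture_positive]; r8 [immunocompromised AND exposure_confirmed -> isolate]. Adds culture_positive, isolate.
Round 3: r3 [culture_positive AND order_pcr -> fever_present]; r7 [culture_positive -> discharge_ok]. Adds fever_present, discharge_ok.
Round 4: r10 [discharge_ok AND followup_48h AND isolate -> observe_4h]. Adds observe_4h.
Round 5: r1 [observe_4h -> rapid_test_pos]. Adds rapid_test_pos.
Round 6: r16 [rapid_test_pos AND exposure_confirmed AND high_risk -> start_antiviral]. Adds start_antiviral.
Closure: {cough, culture_positive, discharge_ok, exposure_confirmed, fever_present, followup_48h, high_risk, hydration_advised, immunocompromised, isolate, o2_sat_low, observe_4h, order_pcr, order_xray, rapid_test_pos, rash, sore_throat, start_antiviral} — 18 facts.

18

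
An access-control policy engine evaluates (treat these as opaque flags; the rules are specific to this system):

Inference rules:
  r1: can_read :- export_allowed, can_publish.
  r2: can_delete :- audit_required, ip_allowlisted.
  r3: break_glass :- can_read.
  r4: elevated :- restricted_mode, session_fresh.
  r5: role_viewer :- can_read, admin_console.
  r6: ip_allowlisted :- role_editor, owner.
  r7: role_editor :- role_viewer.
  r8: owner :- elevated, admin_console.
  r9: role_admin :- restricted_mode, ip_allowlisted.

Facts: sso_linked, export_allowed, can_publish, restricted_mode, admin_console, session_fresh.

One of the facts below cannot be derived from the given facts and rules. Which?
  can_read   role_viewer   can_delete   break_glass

can_delete

Round 1: r1 [can_read :- export_allowed, can_publish.]; r4 [elevated :- restricted_mode, session_fresh.]. New: can_read, elevated.
Round 2: r3 [break_glass :- can_read.]; r5 [role_viewer :- can_read, admin_console.]; r8 [owner :- elevated, admin_console.]. New: break_glass, role_viewer, owner.
Round 3: r7 [role_editor :- role_viewer.]. New: role_editor.
Round 4: r6 [ip_allowlisted :- role_editor, owner.]. New: ip_allowlisted.
Round 5: r9 [role_admin :- restricted_mode, ip_allowlisted.]. New: role_admin.
Derived: role_viewer (round 2), can_read (round 1), break_glass (round 2). can_delete never appears in any round.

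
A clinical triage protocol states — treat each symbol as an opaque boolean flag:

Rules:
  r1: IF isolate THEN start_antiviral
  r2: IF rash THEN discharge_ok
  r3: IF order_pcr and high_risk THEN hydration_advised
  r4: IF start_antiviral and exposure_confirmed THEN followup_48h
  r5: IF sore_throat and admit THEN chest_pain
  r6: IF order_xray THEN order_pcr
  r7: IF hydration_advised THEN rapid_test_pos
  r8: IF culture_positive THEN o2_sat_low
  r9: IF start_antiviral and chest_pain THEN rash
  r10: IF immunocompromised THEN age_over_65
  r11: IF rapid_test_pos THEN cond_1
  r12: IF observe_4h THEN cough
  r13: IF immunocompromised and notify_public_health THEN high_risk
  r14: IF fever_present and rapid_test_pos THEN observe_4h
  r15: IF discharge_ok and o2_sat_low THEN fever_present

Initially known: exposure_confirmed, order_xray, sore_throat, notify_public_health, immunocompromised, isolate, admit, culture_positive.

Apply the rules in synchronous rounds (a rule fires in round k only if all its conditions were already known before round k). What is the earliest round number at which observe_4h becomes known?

5

Round 1 fires r1, r5, r6, r8, r10, r13, giving start_antiviral, chest_pain, order_pcr, o2_sat_low, age_over_65, high_risk.
Round 2 fires r3, r4, r9, giving hydration_advised, followup_48h, rash.
Round 3 fires r2, r7, giving discharge_ok, rapid_test_pos.
Round 4 fires r11, r15, giving cond_1, fever_present.
Round 5 fires r14, giving observe_4h.
observe_4h first appears in round 5.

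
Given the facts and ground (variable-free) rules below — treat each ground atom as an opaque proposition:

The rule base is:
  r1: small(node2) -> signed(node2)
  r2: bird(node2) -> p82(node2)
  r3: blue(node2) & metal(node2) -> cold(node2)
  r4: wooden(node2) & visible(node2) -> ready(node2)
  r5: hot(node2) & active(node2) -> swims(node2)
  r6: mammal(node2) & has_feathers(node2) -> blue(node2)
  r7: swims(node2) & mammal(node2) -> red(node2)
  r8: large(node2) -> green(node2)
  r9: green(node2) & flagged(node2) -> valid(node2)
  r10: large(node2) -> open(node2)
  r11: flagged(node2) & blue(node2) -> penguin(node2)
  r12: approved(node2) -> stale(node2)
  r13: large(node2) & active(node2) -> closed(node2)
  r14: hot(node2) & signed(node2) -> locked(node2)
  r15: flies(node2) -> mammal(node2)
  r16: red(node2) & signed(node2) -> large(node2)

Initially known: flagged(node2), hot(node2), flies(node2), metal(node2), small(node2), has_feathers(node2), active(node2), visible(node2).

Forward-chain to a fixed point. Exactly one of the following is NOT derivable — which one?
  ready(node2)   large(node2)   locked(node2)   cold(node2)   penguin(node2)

[1] r1 [small(node2) -> signed(node2)]; r5 [hot(node2) & active(node2) -> swims(node2)]; r15 [flies(node2) -> mammal(node2)]. ⇒ new: signed(node2), swims(node2), mammal(node2).
[2] r6 [mammal(node2) & has_feathers(node2) -> blue(node2)]; r7 [swims(node2) & mammal(node2) -> red(node2)]; r14 [hot(node2) & signed(node2) -> locked(node2)]. ⇒ new: blue(node2), red(node2), locked(node2).
[3] r3 [blue(node2) & metal(node2) -> cold(node2)]; r11 [flagged(node2) & blue(node2) -> penguin(node2)]; r16 [red(node2) & signed(node2) -> large(node2)]. ⇒ new: cold(node2), penguin(node2), large(node2).
[4] r8 [large(node2) -> green(node2)]; r10 [large(node2) -> open(node2)]; r13 [large(node2) & active(node2) -> closed(node2)]. ⇒ new: green(node2), open(node2), closed(node2).
[5] r9 [green(node2) & flagged(node2) -> valid(node2)]. ⇒ new: valid(node2).
Derived: locked(node2) (round 2), large(node2) (round 3), cold(node2) (round 3), penguin(node2) (round 3). ready(node2) never appears in any round.

ready(node2)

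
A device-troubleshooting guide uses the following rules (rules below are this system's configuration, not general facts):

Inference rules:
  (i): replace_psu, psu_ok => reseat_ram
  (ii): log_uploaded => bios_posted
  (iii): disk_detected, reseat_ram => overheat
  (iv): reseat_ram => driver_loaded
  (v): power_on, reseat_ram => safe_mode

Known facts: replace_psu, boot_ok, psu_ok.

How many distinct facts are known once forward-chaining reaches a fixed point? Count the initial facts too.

5

Round 1 — (i), derive reseat_ram.
Round 2 — (iv), derive driver_loaded.
Closure: {boot_ok, driver_loaded, psu_ok, replace_psu, reseat_ram} — 5 facts.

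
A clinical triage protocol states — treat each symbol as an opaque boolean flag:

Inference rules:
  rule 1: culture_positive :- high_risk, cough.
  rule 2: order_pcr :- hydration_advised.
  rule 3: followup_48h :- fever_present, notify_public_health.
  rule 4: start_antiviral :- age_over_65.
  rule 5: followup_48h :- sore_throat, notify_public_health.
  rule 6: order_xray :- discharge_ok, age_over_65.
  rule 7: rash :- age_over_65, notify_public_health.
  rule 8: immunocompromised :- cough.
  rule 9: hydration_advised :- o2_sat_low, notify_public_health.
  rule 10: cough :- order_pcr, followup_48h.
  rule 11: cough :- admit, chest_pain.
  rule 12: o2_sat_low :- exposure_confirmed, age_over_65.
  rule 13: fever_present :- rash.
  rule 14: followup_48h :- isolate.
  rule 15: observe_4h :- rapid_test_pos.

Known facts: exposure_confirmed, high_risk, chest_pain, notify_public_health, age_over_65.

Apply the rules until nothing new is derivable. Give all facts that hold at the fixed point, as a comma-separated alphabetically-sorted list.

age_over_65, chest_pain, cough, culture_positive, exposure_confirmed, fever_present, followup_48h, high_risk, hydration_advised, immunocompromised, notify_public_health, o2_sat_low, order_pcr, rash, start_antiviral

[1] rule 4 [start_antiviral :- age_over_65.]; rule 7 [rash :- age_over_65, notify_public_health.]; rule 12 [o2_sat_low :- exposure_confirmed, age_over_65.]. ⇒ new: start_antiviral, rash, o2_sat_low.
[2] rule 9 [hydration_advised :- o2_sat_low, notify_public_health.]; rule 13 [fever_present :- rash.]. ⇒ new: hydration_advised, fever_present.
[3] rule 2 [order_pcr :- hydration_advised.]; rule 3 [followup_48h :- fever_present, notify_public_health.]. ⇒ new: order_pcr, followup_48h.
[4] rule 10 [cough :- order_pcr, followup_48h.]. ⇒ new: cough.
[5] rule 1 [culture_positive :- high_risk, cough.]; rule 8 [immunocompromised :- cough.]. ⇒ new: culture_positive, immunocompromised.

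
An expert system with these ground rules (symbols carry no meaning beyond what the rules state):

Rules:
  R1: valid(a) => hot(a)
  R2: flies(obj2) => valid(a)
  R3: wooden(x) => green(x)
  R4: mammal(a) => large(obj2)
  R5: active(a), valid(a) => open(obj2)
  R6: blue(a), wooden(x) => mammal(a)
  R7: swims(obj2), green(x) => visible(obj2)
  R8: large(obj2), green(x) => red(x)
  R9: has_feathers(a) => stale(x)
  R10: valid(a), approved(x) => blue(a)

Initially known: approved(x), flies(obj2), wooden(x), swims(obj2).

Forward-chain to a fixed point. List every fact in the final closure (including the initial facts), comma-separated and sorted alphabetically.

Round 1 — R2, R3, derive valid(a), green(x).
Round 2 — R1, R7, R10, derive hot(a), visible(obj2), blue(a).
Round 3 — R6, derive mammal(a).
Round 4 — R4, derive large(obj2).
Round 5 — R8, derive red(x).

approved(x), blue(a), flies(obj2), green(x), hot(a), large(obj2), mammal(a), red(x), swims(obj2), valid(a), visible(obj2), wooden(x)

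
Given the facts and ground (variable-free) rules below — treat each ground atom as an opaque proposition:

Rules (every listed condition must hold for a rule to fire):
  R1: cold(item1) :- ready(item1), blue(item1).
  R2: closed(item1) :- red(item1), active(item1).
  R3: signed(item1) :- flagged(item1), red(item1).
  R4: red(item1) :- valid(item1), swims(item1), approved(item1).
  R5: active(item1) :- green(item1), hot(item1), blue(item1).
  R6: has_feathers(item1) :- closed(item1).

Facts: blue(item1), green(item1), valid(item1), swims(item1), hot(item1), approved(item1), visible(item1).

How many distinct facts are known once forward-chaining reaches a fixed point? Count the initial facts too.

Round 1: R4 [red(item1) :- valid(item1), swims(item1), approved(item1).]; R5 [active(item1) :- green(item1), hot(item1), blue(item1).]. Adds red(item1), active(item1).
Round 2: R2 [closed(item1) :- red(item1), active(item1).]. Adds closed(item1).
Round 3: R6 [has_feathers(item1) :- closed(item1).]. Adds has_feathers(item1).
Closure: {active(item1), approved(item1), blue(item1), closed(item1), green(item1), has_feathers(item1), hot(item1), red(item1), swims(item1), valid(item1), visible(item1)} — 11 facts.

11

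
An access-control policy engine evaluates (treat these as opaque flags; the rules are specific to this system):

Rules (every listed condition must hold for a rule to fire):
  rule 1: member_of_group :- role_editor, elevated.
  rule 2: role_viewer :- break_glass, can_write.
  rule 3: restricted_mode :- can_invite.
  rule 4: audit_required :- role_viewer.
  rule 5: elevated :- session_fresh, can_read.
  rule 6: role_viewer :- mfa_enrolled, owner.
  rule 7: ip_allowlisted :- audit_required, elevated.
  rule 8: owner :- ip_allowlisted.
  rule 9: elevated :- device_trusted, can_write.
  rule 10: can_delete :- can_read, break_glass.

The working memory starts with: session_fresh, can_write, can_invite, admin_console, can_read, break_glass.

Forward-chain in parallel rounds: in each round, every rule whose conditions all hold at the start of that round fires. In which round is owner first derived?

4

Round 1 fires rule 2, rule 3, rule 5, rule 10, giving role_viewer, restricted_mode, elevated, can_delete.
Round 2 fires rule 4, giving audit_required.
Round 3 fires rule 7, giving ip_allowlisted.
Round 4 fires rule 8, giving owner.
owner first appears in round 4.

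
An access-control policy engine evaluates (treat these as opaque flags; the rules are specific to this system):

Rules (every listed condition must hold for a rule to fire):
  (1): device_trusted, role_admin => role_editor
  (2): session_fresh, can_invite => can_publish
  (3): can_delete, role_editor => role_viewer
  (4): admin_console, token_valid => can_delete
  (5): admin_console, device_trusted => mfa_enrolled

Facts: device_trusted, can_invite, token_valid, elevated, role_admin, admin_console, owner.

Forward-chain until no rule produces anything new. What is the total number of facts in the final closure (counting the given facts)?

11

[1] (1) [device_trusted, role_admin => role_editor]; (4) [admin_console, token_valid => can_delete]; (5) [admin_console, device_trusted => mfa_enrolled]. ⇒ new: role_editor, can_delete, mfa_enrolled.
[2] (3) [can_delete, role_editor => role_viewer]. ⇒ new: role_viewer.
Closure: {admin_console, can_delete, can_invite, device_trusted, elevated, mfa_enrolled, owner, role_admin, role_editor, role_viewer, token_valid} — 11 facts.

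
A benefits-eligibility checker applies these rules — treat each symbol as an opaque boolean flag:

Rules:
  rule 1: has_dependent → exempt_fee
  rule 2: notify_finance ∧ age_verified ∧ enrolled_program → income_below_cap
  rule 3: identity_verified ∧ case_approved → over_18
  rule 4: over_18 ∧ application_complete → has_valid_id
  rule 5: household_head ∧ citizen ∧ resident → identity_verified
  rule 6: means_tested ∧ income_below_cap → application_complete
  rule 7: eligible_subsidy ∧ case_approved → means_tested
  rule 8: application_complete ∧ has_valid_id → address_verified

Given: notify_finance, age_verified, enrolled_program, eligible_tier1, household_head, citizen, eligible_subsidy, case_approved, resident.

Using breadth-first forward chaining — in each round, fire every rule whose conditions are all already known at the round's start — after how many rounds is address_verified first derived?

4

[1] rule 2 [notify_finance ∧ age_verified ∧ enrolled_program → income_below_cap]; rule 5 [household_head ∧ citizen ∧ resident → identity_verified]; rule 7 [eligible_subsidy ∧ case_approved → means_tested]. ⇒ new: income_below_cap, identity_verified, means_tested.
[2] rule 3 [identity_verified ∧ case_approved → over_18]; rule 6 [means_tested ∧ income_below_cap → application_complete]. ⇒ new: over_18, application_complete.
[3] rule 4 [over_18 ∧ application_complete → has_valid_id]. ⇒ new: has_valid_id.
[4] rule 8 [application_complete ∧ has_valid_id → address_verified]. ⇒ new: address_verified.
address_verified first appears in round 4.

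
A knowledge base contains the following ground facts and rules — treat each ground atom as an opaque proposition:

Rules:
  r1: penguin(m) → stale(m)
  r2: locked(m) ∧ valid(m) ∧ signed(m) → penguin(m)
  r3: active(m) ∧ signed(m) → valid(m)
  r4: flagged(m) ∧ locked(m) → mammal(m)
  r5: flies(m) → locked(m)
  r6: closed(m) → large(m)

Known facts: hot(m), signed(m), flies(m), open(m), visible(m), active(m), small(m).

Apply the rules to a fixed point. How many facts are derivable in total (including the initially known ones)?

11

[1] r3 [active(m) ∧ signed(m) → valid(m)]; r5 [flies(m) → locked(m)]. ⇒ new: valid(m), locked(m).
[2] r2 [locked(m) ∧ valid(m) ∧ signed(m) → penguin(m)]. ⇒ new: penguin(m).
[3] r1 [penguin(m) → stale(m)]. ⇒ new: stale(m).
Closure: {active(m), flies(m), hot(m), locked(m), open(m), penguin(m), signed(m), small(m), stale(m), valid(m), visible(m)} — 11 facts.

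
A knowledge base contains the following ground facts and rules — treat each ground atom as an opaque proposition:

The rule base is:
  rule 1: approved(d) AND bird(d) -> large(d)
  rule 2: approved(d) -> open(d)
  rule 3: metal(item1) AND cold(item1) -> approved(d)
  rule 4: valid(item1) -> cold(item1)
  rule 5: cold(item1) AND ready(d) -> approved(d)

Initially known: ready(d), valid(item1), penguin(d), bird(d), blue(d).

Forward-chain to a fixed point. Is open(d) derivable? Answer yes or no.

[1] rule 4 [valid(item1) -> cold(item1)]. ⇒ new: cold(item1).
[2] rule 5 [cold(item1) AND ready(d) -> approved(d)]. ⇒ new: approved(d).
[3] rule 1 [approved(d) AND bird(d) -> large(d)]; rule 2 [approved(d) -> open(d)]. ⇒ new: large(d), open(d).
open(d) appears in round 3, so it is derivable.

yes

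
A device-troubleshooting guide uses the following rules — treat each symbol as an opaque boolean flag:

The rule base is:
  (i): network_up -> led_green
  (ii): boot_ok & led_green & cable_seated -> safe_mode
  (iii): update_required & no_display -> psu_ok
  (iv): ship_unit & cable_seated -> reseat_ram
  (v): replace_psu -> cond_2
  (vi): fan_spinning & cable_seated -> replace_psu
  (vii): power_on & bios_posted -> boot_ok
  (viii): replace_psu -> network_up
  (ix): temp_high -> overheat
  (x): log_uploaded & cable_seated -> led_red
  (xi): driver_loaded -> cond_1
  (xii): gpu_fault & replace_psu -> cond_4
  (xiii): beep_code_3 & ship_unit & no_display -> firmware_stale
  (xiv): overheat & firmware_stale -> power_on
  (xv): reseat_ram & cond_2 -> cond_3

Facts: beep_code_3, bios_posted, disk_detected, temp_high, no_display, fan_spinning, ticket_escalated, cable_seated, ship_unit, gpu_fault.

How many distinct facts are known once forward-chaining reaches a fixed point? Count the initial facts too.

[1] (iv) [ship_unit & cable_seated -> reseat_ram]; (vi) [fan_spinning & cable_seated -> replace_psu]; (ix) [temp_high -> overheat]; (xiii) [beep_code_3 & ship_unit & no_display -> firmware_stale]. ⇒ new: reseat_ram, replace_psu, overheat, firmware_stale.
[2] (v) [replace_psu -> cond_2]; (viii) [replace_psu -> network_up]; (xii) [gpu_fault & replace_psu -> cond_4]; (xiv) [overheat & firmware_stale -> power_on]. ⇒ new: cond_2, network_up, cond_4, power_on.
[3] (i) [network_up -> led_green]; (vii) [power_on & bios_posted -> boot_ok]; (xv) [reseat_ram & cond_2 -> cond_3]. ⇒ new: led_green, boot_ok, cond_3.
[4] (ii) [boot_ok & led_green & cable_seated -> safe_mode]. ⇒ new: safe_mode.
Closure: {beep_code_3, bios_posted, boot_ok, cable_seated, cond_2, cond_3, cond_4, disk_detected, fan_spinning, firmware_stale, gpu_fault, led_green, network_up, no_display, overheat, power_on, replace_psu, reseat_ram, safe_mode, ship_unit, temp_high, ticket_escalated} — 22 facts.

22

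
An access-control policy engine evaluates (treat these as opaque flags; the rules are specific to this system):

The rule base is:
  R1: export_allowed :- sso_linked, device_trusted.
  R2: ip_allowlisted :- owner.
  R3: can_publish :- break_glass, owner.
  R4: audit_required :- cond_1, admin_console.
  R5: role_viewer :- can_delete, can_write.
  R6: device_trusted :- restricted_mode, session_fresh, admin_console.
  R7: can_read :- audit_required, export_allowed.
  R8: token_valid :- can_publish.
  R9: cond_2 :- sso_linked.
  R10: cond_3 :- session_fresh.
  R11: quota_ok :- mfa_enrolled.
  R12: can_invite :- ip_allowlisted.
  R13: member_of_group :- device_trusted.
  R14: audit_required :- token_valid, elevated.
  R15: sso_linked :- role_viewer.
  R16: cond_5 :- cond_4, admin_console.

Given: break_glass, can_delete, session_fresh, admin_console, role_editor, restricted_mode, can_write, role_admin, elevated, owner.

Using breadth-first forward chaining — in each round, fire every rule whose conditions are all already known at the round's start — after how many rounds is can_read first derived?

4

Round 1: R2 [ip_allowlisted :- owner.]; R3 [can_publish :- break_glass, owner.]; R5 [role_viewer :- can_delete, can_write.]; R6 [device_trusted :- restricted_mode, session_fresh, admin_console.]; R10 [cond_3 :- session_fresh.]. New: ip_allowlisted, can_publish, role_viewer, device_trusted, cond_3.
Round 2: R8 [token_valid :- can_publish.]; R12 [can_invite :- ip_allowlisted.]; R13 [member_of_group :- device_trusted.]; R15 [sso_linked :- role_viewer.]. New: token_valid, can_invite, member_of_group, sso_linked.
Round 3: R1 [export_allowed :- sso_linked, device_trusted.]; R9 [cond_2 :- sso_linked.]; R14 [audit_required :- token_valid, elevated.]. New: export_allowed, cond_2, audit_required.
Round 4: R7 [can_read :- audit_required, export_allowed.]. New: can_read.
can_read first appears in round 4.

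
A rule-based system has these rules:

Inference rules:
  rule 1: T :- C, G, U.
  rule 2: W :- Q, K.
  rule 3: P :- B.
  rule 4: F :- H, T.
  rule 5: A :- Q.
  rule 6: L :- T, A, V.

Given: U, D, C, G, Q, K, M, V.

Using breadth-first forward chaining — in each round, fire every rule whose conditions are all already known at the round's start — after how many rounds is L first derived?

2

Round 1: rule 1 [T :- C, G, U.]; rule 2 [W :- Q, K.]; rule 5 [A :- Q.]. Adds T, W, A.
Round 2: rule 6 [L :- T, A, V.]. Adds L.
L first appears in round 2.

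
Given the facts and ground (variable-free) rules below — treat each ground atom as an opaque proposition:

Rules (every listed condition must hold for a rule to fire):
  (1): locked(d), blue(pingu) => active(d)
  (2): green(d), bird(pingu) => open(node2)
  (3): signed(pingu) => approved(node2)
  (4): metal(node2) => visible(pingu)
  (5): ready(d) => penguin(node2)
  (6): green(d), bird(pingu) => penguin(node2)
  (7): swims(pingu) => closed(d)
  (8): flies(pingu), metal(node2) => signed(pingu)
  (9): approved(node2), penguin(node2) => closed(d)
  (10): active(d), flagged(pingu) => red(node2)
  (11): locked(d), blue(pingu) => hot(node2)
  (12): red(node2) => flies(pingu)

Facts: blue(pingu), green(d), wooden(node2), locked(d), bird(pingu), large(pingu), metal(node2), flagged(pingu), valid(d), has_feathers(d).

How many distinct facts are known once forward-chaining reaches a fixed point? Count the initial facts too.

Round 1: (1) [locked(d), blue(pingu) => active(d)]; (2) [green(d), bird(pingu) => open(node2)]; (4) [metal(node2) => visible(pingu)]; (6) [green(d), bird(pingu) => penguin(node2)]; (11) [locked(d), blue(pingu) => hot(node2)]. New: active(d), open(node2), visible(pingu), penguin(node2), hot(node2).
Round 2: (10) [active(d), flagged(pingu) => red(node2)]. New: red(node2).
Round 3: (12) [red(node2) => flies(pingu)]. New: flies(pingu).
Round 4: (8) [flies(pingu), metal(node2) => signed(pingu)]. New: signed(pingu).
Round 5: (3) [signed(pingu) => approved(node2)]. New: approved(node2).
Round 6: (9) [approved(node2), penguin(node2) => closed(d)]. New: closed(d).
Closure: {active(d), approved(node2), bird(pingu), blue(pingu), closed(d), flagged(pingu), flies(pingu), green(d), has_feathers(d), hot(node2), large(pingu), locked(d), metal(node2), open(node2), penguin(node2), red(node2), signed(pingu), valid(d), visible(pingu), wooden(node2)} — 20 facts.

20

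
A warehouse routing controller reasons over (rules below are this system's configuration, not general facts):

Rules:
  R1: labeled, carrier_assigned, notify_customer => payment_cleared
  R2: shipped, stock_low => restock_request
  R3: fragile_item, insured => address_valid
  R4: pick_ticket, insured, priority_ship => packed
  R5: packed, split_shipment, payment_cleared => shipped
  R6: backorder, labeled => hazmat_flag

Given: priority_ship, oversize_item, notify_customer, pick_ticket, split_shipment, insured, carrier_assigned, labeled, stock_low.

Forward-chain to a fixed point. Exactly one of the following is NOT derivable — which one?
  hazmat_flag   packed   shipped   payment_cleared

hazmat_flag

Round 1: R1 [labeled, carrier_assigned, notify_customer => payment_cleared]; R4 [pick_ticket, insured, priority_ship => packed]. Adds payment_cleared, packed.
Round 2: R5 [packed, split_shipment, payment_cleared => shipped]. Adds shipped.
Round 3: R2 [shipped, stock_low => restock_request]. Adds restock_request.
Derived: packed (round 1), shipped (round 2), payment_cleared (round 1). hazmat_flag never appears in any round.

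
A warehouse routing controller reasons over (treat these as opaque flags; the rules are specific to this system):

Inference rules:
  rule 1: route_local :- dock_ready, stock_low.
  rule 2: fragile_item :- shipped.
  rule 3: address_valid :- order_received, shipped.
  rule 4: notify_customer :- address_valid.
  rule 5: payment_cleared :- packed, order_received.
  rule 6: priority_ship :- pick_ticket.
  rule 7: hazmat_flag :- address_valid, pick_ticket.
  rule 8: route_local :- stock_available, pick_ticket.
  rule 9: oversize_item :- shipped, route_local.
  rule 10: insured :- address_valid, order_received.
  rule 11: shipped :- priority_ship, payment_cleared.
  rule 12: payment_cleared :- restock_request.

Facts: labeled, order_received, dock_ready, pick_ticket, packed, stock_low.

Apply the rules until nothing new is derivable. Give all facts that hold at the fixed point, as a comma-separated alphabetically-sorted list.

address_valid, dock_ready, fragile_item, hazmat_flag, insured, labeled, notify_customer, order_received, oversize_item, packed, payment_cleared, pick_ticket, priority_ship, route_local, shipped, stock_low

Round 1: rule 1 [route_local :- dock_ready, stock_low.]; rule 5 [payment_cleared :- packed, order_received.]; rule 6 [priority_ship :- pick_ticket.]. Adds route_local, payment_cleared, priority_ship.
Round 2: rule 11 [shipped :- priority_ship, payment_cleared.]. Adds shipped.
Round 3: rule 2 [fragile_item :- shipped.]; rule 3 [address_valid :- order_received, shipped.]; rule 9 [oversize_item :- shipped, route_local.]. Adds fragile_item, address_valid, oversize_item.
Round 4: rule 4 [notify_customer :- address_valid.]; rule 7 [hazmat_flag :- address_valid, pick_ticket.]; rule 10 [insured :- address_valid, order_received.]. Adds notify_customer, hazmat_flag, insured.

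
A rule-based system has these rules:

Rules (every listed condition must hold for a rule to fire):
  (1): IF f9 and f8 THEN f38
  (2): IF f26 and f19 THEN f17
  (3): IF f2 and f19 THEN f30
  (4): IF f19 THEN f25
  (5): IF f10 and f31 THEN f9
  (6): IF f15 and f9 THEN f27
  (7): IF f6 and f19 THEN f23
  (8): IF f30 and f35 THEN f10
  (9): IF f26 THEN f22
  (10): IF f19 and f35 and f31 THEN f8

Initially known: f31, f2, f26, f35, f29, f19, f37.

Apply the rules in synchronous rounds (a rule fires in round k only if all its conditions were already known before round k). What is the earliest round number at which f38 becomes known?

4

Round 1: (2) [IF f26 and f19 THEN f17]; (3) [IF f2 and f19 THEN f30]; (4) [IF f19 THEN f25]; (9) [IF f26 THEN f22]; (10) [IF f19 and f35 and f31 THEN f8]. New: f17, f30, f25, f22, f8.
Round 2: (8) [IF f30 and f35 THEN f10]. New: f10.
Round 3: (5) [IF f10 and f31 THEN f9]. New: f9.
Round 4: (1) [IF f9 and f8 THEN f38]. New: f38.
f38 first appears in round 4.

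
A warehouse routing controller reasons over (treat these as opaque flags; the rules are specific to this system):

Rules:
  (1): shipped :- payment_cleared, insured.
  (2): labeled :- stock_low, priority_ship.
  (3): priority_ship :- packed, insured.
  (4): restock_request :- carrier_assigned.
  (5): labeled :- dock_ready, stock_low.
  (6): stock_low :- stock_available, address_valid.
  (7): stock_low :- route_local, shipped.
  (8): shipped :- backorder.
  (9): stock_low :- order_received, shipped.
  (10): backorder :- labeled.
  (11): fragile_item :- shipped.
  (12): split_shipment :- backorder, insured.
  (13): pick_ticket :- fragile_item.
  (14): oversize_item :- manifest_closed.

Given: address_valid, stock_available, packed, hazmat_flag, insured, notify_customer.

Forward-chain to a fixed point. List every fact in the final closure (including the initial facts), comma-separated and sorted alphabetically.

Round 1 — (3), (6), derive priority_ship, stock_low.
Round 2 — (2), derive labeled.
Round 3 — (10), derive backorder.
Round 4 — (8), (12), derive shipped, split_shipment.
Round 5 — (11), derive fragile_item.
Round 6 — (13), derive pick_ticket.

address_valid, backorder, fragile_item, hazmat_flag, insured, labeled, notify_customer, packed, pick_ticket, priority_ship, shipped, split_shipment, stock_available, stock_low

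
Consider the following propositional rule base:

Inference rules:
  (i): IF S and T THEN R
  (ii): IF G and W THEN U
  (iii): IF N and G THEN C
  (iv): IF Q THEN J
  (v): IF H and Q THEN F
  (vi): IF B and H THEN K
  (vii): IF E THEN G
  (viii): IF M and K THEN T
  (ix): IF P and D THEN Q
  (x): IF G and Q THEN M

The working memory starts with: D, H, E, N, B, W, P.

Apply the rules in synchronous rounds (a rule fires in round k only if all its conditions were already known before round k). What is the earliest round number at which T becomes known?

Round 1 — (vi), (vii), (ix), derive K, G, Q.
Round 2 — (ii), (iii), (iv), (v), (x), derive U, C, J, F, M.
Round 3 — (viii), derive T.
T first appears in round 3.

3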